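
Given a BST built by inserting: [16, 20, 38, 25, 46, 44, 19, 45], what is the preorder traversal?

Tree insertion order: [16, 20, 38, 25, 46, 44, 19, 45]
Tree (level-order array): [16, None, 20, 19, 38, None, None, 25, 46, None, None, 44, None, None, 45]
Preorder traversal: [16, 20, 19, 38, 25, 46, 44, 45]


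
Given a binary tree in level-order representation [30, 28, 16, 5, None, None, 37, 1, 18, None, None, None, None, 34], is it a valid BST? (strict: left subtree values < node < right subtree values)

Level-order array: [30, 28, 16, 5, None, None, 37, 1, 18, None, None, None, None, 34]
Validate using subtree bounds (lo, hi): at each node, require lo < value < hi,
then recurse left with hi=value and right with lo=value.
Preorder trace (stopping at first violation):
  at node 30 with bounds (-inf, +inf): OK
  at node 28 with bounds (-inf, 30): OK
  at node 5 with bounds (-inf, 28): OK
  at node 1 with bounds (-inf, 5): OK
  at node 18 with bounds (5, 28): OK
  at node 34 with bounds (5, 18): VIOLATION
Node 34 violates its bound: not (5 < 34 < 18).
Result: Not a valid BST


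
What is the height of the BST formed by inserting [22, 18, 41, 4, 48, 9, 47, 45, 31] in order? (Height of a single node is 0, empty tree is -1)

Insertion order: [22, 18, 41, 4, 48, 9, 47, 45, 31]
Tree (level-order array): [22, 18, 41, 4, None, 31, 48, None, 9, None, None, 47, None, None, None, 45]
Compute height bottom-up (empty subtree = -1):
  height(9) = 1 + max(-1, -1) = 0
  height(4) = 1 + max(-1, 0) = 1
  height(18) = 1 + max(1, -1) = 2
  height(31) = 1 + max(-1, -1) = 0
  height(45) = 1 + max(-1, -1) = 0
  height(47) = 1 + max(0, -1) = 1
  height(48) = 1 + max(1, -1) = 2
  height(41) = 1 + max(0, 2) = 3
  height(22) = 1 + max(2, 3) = 4
Height = 4


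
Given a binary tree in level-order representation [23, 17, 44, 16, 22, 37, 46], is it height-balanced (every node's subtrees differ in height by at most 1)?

Tree (level-order array): [23, 17, 44, 16, 22, 37, 46]
Definition: a tree is height-balanced if, at every node, |h(left) - h(right)| <= 1 (empty subtree has height -1).
Bottom-up per-node check:
  node 16: h_left=-1, h_right=-1, diff=0 [OK], height=0
  node 22: h_left=-1, h_right=-1, diff=0 [OK], height=0
  node 17: h_left=0, h_right=0, diff=0 [OK], height=1
  node 37: h_left=-1, h_right=-1, diff=0 [OK], height=0
  node 46: h_left=-1, h_right=-1, diff=0 [OK], height=0
  node 44: h_left=0, h_right=0, diff=0 [OK], height=1
  node 23: h_left=1, h_right=1, diff=0 [OK], height=2
All nodes satisfy the balance condition.
Result: Balanced


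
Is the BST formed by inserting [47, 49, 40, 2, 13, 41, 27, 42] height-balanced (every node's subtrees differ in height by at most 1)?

Tree (level-order array): [47, 40, 49, 2, 41, None, None, None, 13, None, 42, None, 27]
Definition: a tree is height-balanced if, at every node, |h(left) - h(right)| <= 1 (empty subtree has height -1).
Bottom-up per-node check:
  node 27: h_left=-1, h_right=-1, diff=0 [OK], height=0
  node 13: h_left=-1, h_right=0, diff=1 [OK], height=1
  node 2: h_left=-1, h_right=1, diff=2 [FAIL (|-1-1|=2 > 1)], height=2
  node 42: h_left=-1, h_right=-1, diff=0 [OK], height=0
  node 41: h_left=-1, h_right=0, diff=1 [OK], height=1
  node 40: h_left=2, h_right=1, diff=1 [OK], height=3
  node 49: h_left=-1, h_right=-1, diff=0 [OK], height=0
  node 47: h_left=3, h_right=0, diff=3 [FAIL (|3-0|=3 > 1)], height=4
Node 2 violates the condition: |-1 - 1| = 2 > 1.
Result: Not balanced


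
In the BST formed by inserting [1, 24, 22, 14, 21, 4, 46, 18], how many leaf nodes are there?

Tree built from: [1, 24, 22, 14, 21, 4, 46, 18]
Tree (level-order array): [1, None, 24, 22, 46, 14, None, None, None, 4, 21, None, None, 18]
Rule: A leaf has 0 children.
Per-node child counts:
  node 1: 1 child(ren)
  node 24: 2 child(ren)
  node 22: 1 child(ren)
  node 14: 2 child(ren)
  node 4: 0 child(ren)
  node 21: 1 child(ren)
  node 18: 0 child(ren)
  node 46: 0 child(ren)
Matching nodes: [4, 18, 46]
Count of leaf nodes: 3


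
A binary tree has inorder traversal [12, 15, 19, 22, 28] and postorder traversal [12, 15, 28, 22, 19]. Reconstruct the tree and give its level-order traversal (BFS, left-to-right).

Inorder:   [12, 15, 19, 22, 28]
Postorder: [12, 15, 28, 22, 19]
Algorithm: postorder visits root last, so walk postorder right-to-left;
each value is the root of the current inorder slice — split it at that
value, recurse on the right subtree first, then the left.
Recursive splits:
  root=19; inorder splits into left=[12, 15], right=[22, 28]
  root=22; inorder splits into left=[], right=[28]
  root=28; inorder splits into left=[], right=[]
  root=15; inorder splits into left=[12], right=[]
  root=12; inorder splits into left=[], right=[]
Reconstructed level-order: [19, 15, 22, 12, 28]


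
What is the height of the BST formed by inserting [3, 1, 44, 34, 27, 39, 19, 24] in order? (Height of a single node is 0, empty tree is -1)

Insertion order: [3, 1, 44, 34, 27, 39, 19, 24]
Tree (level-order array): [3, 1, 44, None, None, 34, None, 27, 39, 19, None, None, None, None, 24]
Compute height bottom-up (empty subtree = -1):
  height(1) = 1 + max(-1, -1) = 0
  height(24) = 1 + max(-1, -1) = 0
  height(19) = 1 + max(-1, 0) = 1
  height(27) = 1 + max(1, -1) = 2
  height(39) = 1 + max(-1, -1) = 0
  height(34) = 1 + max(2, 0) = 3
  height(44) = 1 + max(3, -1) = 4
  height(3) = 1 + max(0, 4) = 5
Height = 5


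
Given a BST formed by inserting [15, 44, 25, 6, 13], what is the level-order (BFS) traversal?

Tree insertion order: [15, 44, 25, 6, 13]
Tree (level-order array): [15, 6, 44, None, 13, 25]
BFS from the root, enqueuing left then right child of each popped node:
  queue [15] -> pop 15, enqueue [6, 44], visited so far: [15]
  queue [6, 44] -> pop 6, enqueue [13], visited so far: [15, 6]
  queue [44, 13] -> pop 44, enqueue [25], visited so far: [15, 6, 44]
  queue [13, 25] -> pop 13, enqueue [none], visited so far: [15, 6, 44, 13]
  queue [25] -> pop 25, enqueue [none], visited so far: [15, 6, 44, 13, 25]
Result: [15, 6, 44, 13, 25]


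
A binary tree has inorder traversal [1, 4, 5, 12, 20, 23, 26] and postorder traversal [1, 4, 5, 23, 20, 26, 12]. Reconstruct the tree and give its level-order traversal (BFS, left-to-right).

Inorder:   [1, 4, 5, 12, 20, 23, 26]
Postorder: [1, 4, 5, 23, 20, 26, 12]
Algorithm: postorder visits root last, so walk postorder right-to-left;
each value is the root of the current inorder slice — split it at that
value, recurse on the right subtree first, then the left.
Recursive splits:
  root=12; inorder splits into left=[1, 4, 5], right=[20, 23, 26]
  root=26; inorder splits into left=[20, 23], right=[]
  root=20; inorder splits into left=[], right=[23]
  root=23; inorder splits into left=[], right=[]
  root=5; inorder splits into left=[1, 4], right=[]
  root=4; inorder splits into left=[1], right=[]
  root=1; inorder splits into left=[], right=[]
Reconstructed level-order: [12, 5, 26, 4, 20, 1, 23]


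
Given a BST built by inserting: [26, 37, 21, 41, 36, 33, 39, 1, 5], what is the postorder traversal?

Tree insertion order: [26, 37, 21, 41, 36, 33, 39, 1, 5]
Tree (level-order array): [26, 21, 37, 1, None, 36, 41, None, 5, 33, None, 39]
Postorder traversal: [5, 1, 21, 33, 36, 39, 41, 37, 26]


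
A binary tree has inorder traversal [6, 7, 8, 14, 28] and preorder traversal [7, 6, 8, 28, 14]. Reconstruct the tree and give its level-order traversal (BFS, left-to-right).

Inorder:  [6, 7, 8, 14, 28]
Preorder: [7, 6, 8, 28, 14]
Algorithm: preorder visits root first, so consume preorder in order;
for each root, split the current inorder slice at that value into
left-subtree inorder and right-subtree inorder, then recurse.
Recursive splits:
  root=7; inorder splits into left=[6], right=[8, 14, 28]
  root=6; inorder splits into left=[], right=[]
  root=8; inorder splits into left=[], right=[14, 28]
  root=28; inorder splits into left=[14], right=[]
  root=14; inorder splits into left=[], right=[]
Reconstructed level-order: [7, 6, 8, 28, 14]


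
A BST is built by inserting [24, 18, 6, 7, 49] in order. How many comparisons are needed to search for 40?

Search path for 40: 24 -> 49
Found: False
Comparisons: 2


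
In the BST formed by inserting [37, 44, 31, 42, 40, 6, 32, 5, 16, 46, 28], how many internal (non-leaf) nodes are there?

Tree built from: [37, 44, 31, 42, 40, 6, 32, 5, 16, 46, 28]
Tree (level-order array): [37, 31, 44, 6, 32, 42, 46, 5, 16, None, None, 40, None, None, None, None, None, None, 28]
Rule: An internal node has at least one child.
Per-node child counts:
  node 37: 2 child(ren)
  node 31: 2 child(ren)
  node 6: 2 child(ren)
  node 5: 0 child(ren)
  node 16: 1 child(ren)
  node 28: 0 child(ren)
  node 32: 0 child(ren)
  node 44: 2 child(ren)
  node 42: 1 child(ren)
  node 40: 0 child(ren)
  node 46: 0 child(ren)
Matching nodes: [37, 31, 6, 16, 44, 42]
Count of internal (non-leaf) nodes: 6


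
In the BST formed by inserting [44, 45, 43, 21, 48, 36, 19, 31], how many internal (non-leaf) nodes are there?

Tree built from: [44, 45, 43, 21, 48, 36, 19, 31]
Tree (level-order array): [44, 43, 45, 21, None, None, 48, 19, 36, None, None, None, None, 31]
Rule: An internal node has at least one child.
Per-node child counts:
  node 44: 2 child(ren)
  node 43: 1 child(ren)
  node 21: 2 child(ren)
  node 19: 0 child(ren)
  node 36: 1 child(ren)
  node 31: 0 child(ren)
  node 45: 1 child(ren)
  node 48: 0 child(ren)
Matching nodes: [44, 43, 21, 36, 45]
Count of internal (non-leaf) nodes: 5


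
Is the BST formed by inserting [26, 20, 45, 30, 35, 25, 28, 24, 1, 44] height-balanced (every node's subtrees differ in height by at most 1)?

Tree (level-order array): [26, 20, 45, 1, 25, 30, None, None, None, 24, None, 28, 35, None, None, None, None, None, 44]
Definition: a tree is height-balanced if, at every node, |h(left) - h(right)| <= 1 (empty subtree has height -1).
Bottom-up per-node check:
  node 1: h_left=-1, h_right=-1, diff=0 [OK], height=0
  node 24: h_left=-1, h_right=-1, diff=0 [OK], height=0
  node 25: h_left=0, h_right=-1, diff=1 [OK], height=1
  node 20: h_left=0, h_right=1, diff=1 [OK], height=2
  node 28: h_left=-1, h_right=-1, diff=0 [OK], height=0
  node 44: h_left=-1, h_right=-1, diff=0 [OK], height=0
  node 35: h_left=-1, h_right=0, diff=1 [OK], height=1
  node 30: h_left=0, h_right=1, diff=1 [OK], height=2
  node 45: h_left=2, h_right=-1, diff=3 [FAIL (|2--1|=3 > 1)], height=3
  node 26: h_left=2, h_right=3, diff=1 [OK], height=4
Node 45 violates the condition: |2 - -1| = 3 > 1.
Result: Not balanced


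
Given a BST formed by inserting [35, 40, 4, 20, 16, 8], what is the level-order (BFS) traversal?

Tree insertion order: [35, 40, 4, 20, 16, 8]
Tree (level-order array): [35, 4, 40, None, 20, None, None, 16, None, 8]
BFS from the root, enqueuing left then right child of each popped node:
  queue [35] -> pop 35, enqueue [4, 40], visited so far: [35]
  queue [4, 40] -> pop 4, enqueue [20], visited so far: [35, 4]
  queue [40, 20] -> pop 40, enqueue [none], visited so far: [35, 4, 40]
  queue [20] -> pop 20, enqueue [16], visited so far: [35, 4, 40, 20]
  queue [16] -> pop 16, enqueue [8], visited so far: [35, 4, 40, 20, 16]
  queue [8] -> pop 8, enqueue [none], visited so far: [35, 4, 40, 20, 16, 8]
Result: [35, 4, 40, 20, 16, 8]


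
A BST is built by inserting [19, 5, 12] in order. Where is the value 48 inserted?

Starting tree (level order): [19, 5, None, None, 12]
Insertion path: 19
Result: insert 48 as right child of 19
Final tree (level order): [19, 5, 48, None, 12]


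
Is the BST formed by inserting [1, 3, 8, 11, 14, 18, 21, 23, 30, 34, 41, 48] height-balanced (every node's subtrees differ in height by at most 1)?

Tree (level-order array): [1, None, 3, None, 8, None, 11, None, 14, None, 18, None, 21, None, 23, None, 30, None, 34, None, 41, None, 48]
Definition: a tree is height-balanced if, at every node, |h(left) - h(right)| <= 1 (empty subtree has height -1).
Bottom-up per-node check:
  node 48: h_left=-1, h_right=-1, diff=0 [OK], height=0
  node 41: h_left=-1, h_right=0, diff=1 [OK], height=1
  node 34: h_left=-1, h_right=1, diff=2 [FAIL (|-1-1|=2 > 1)], height=2
  node 30: h_left=-1, h_right=2, diff=3 [FAIL (|-1-2|=3 > 1)], height=3
  node 23: h_left=-1, h_right=3, diff=4 [FAIL (|-1-3|=4 > 1)], height=4
  node 21: h_left=-1, h_right=4, diff=5 [FAIL (|-1-4|=5 > 1)], height=5
  node 18: h_left=-1, h_right=5, diff=6 [FAIL (|-1-5|=6 > 1)], height=6
  node 14: h_left=-1, h_right=6, diff=7 [FAIL (|-1-6|=7 > 1)], height=7
  node 11: h_left=-1, h_right=7, diff=8 [FAIL (|-1-7|=8 > 1)], height=8
  node 8: h_left=-1, h_right=8, diff=9 [FAIL (|-1-8|=9 > 1)], height=9
  node 3: h_left=-1, h_right=9, diff=10 [FAIL (|-1-9|=10 > 1)], height=10
  node 1: h_left=-1, h_right=10, diff=11 [FAIL (|-1-10|=11 > 1)], height=11
Node 34 violates the condition: |-1 - 1| = 2 > 1.
Result: Not balanced


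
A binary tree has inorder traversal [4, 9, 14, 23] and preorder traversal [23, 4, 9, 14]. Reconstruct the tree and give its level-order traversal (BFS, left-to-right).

Inorder:  [4, 9, 14, 23]
Preorder: [23, 4, 9, 14]
Algorithm: preorder visits root first, so consume preorder in order;
for each root, split the current inorder slice at that value into
left-subtree inorder and right-subtree inorder, then recurse.
Recursive splits:
  root=23; inorder splits into left=[4, 9, 14], right=[]
  root=4; inorder splits into left=[], right=[9, 14]
  root=9; inorder splits into left=[], right=[14]
  root=14; inorder splits into left=[], right=[]
Reconstructed level-order: [23, 4, 9, 14]


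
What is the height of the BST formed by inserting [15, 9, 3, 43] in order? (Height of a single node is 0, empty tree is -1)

Insertion order: [15, 9, 3, 43]
Tree (level-order array): [15, 9, 43, 3]
Compute height bottom-up (empty subtree = -1):
  height(3) = 1 + max(-1, -1) = 0
  height(9) = 1 + max(0, -1) = 1
  height(43) = 1 + max(-1, -1) = 0
  height(15) = 1 + max(1, 0) = 2
Height = 2


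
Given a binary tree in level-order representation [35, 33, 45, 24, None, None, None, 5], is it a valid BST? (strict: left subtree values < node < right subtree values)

Level-order array: [35, 33, 45, 24, None, None, None, 5]
Validate using subtree bounds (lo, hi): at each node, require lo < value < hi,
then recurse left with hi=value and right with lo=value.
Preorder trace (stopping at first violation):
  at node 35 with bounds (-inf, +inf): OK
  at node 33 with bounds (-inf, 35): OK
  at node 24 with bounds (-inf, 33): OK
  at node 5 with bounds (-inf, 24): OK
  at node 45 with bounds (35, +inf): OK
No violation found at any node.
Result: Valid BST


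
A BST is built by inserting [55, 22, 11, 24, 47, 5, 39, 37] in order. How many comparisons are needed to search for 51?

Search path for 51: 55 -> 22 -> 24 -> 47
Found: False
Comparisons: 4


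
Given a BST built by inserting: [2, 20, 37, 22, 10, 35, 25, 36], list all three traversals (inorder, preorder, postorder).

Tree insertion order: [2, 20, 37, 22, 10, 35, 25, 36]
Tree (level-order array): [2, None, 20, 10, 37, None, None, 22, None, None, 35, 25, 36]
Inorder (L, root, R): [2, 10, 20, 22, 25, 35, 36, 37]
Preorder (root, L, R): [2, 20, 10, 37, 22, 35, 25, 36]
Postorder (L, R, root): [10, 25, 36, 35, 22, 37, 20, 2]


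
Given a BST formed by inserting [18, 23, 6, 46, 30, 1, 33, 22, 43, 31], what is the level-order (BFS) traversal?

Tree insertion order: [18, 23, 6, 46, 30, 1, 33, 22, 43, 31]
Tree (level-order array): [18, 6, 23, 1, None, 22, 46, None, None, None, None, 30, None, None, 33, 31, 43]
BFS from the root, enqueuing left then right child of each popped node:
  queue [18] -> pop 18, enqueue [6, 23], visited so far: [18]
  queue [6, 23] -> pop 6, enqueue [1], visited so far: [18, 6]
  queue [23, 1] -> pop 23, enqueue [22, 46], visited so far: [18, 6, 23]
  queue [1, 22, 46] -> pop 1, enqueue [none], visited so far: [18, 6, 23, 1]
  queue [22, 46] -> pop 22, enqueue [none], visited so far: [18, 6, 23, 1, 22]
  queue [46] -> pop 46, enqueue [30], visited so far: [18, 6, 23, 1, 22, 46]
  queue [30] -> pop 30, enqueue [33], visited so far: [18, 6, 23, 1, 22, 46, 30]
  queue [33] -> pop 33, enqueue [31, 43], visited so far: [18, 6, 23, 1, 22, 46, 30, 33]
  queue [31, 43] -> pop 31, enqueue [none], visited so far: [18, 6, 23, 1, 22, 46, 30, 33, 31]
  queue [43] -> pop 43, enqueue [none], visited so far: [18, 6, 23, 1, 22, 46, 30, 33, 31, 43]
Result: [18, 6, 23, 1, 22, 46, 30, 33, 31, 43]


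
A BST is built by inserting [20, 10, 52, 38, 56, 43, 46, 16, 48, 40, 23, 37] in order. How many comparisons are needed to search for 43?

Search path for 43: 20 -> 52 -> 38 -> 43
Found: True
Comparisons: 4


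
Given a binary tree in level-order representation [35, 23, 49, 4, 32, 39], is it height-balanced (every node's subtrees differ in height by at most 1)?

Tree (level-order array): [35, 23, 49, 4, 32, 39]
Definition: a tree is height-balanced if, at every node, |h(left) - h(right)| <= 1 (empty subtree has height -1).
Bottom-up per-node check:
  node 4: h_left=-1, h_right=-1, diff=0 [OK], height=0
  node 32: h_left=-1, h_right=-1, diff=0 [OK], height=0
  node 23: h_left=0, h_right=0, diff=0 [OK], height=1
  node 39: h_left=-1, h_right=-1, diff=0 [OK], height=0
  node 49: h_left=0, h_right=-1, diff=1 [OK], height=1
  node 35: h_left=1, h_right=1, diff=0 [OK], height=2
All nodes satisfy the balance condition.
Result: Balanced


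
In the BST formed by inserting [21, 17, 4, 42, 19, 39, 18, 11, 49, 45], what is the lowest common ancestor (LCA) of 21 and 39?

Tree insertion order: [21, 17, 4, 42, 19, 39, 18, 11, 49, 45]
Tree (level-order array): [21, 17, 42, 4, 19, 39, 49, None, 11, 18, None, None, None, 45]
In a BST, the LCA of p=21, q=39 is the first node v on the
root-to-leaf path with p <= v <= q (go left if both < v, right if both > v).
Walk from root:
  at 21: 21 <= 21 <= 39, this is the LCA
LCA = 21


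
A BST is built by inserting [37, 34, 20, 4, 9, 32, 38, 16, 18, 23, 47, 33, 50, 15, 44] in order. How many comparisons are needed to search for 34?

Search path for 34: 37 -> 34
Found: True
Comparisons: 2


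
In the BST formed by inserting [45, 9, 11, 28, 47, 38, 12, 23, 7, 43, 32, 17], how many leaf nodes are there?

Tree built from: [45, 9, 11, 28, 47, 38, 12, 23, 7, 43, 32, 17]
Tree (level-order array): [45, 9, 47, 7, 11, None, None, None, None, None, 28, 12, 38, None, 23, 32, 43, 17]
Rule: A leaf has 0 children.
Per-node child counts:
  node 45: 2 child(ren)
  node 9: 2 child(ren)
  node 7: 0 child(ren)
  node 11: 1 child(ren)
  node 28: 2 child(ren)
  node 12: 1 child(ren)
  node 23: 1 child(ren)
  node 17: 0 child(ren)
  node 38: 2 child(ren)
  node 32: 0 child(ren)
  node 43: 0 child(ren)
  node 47: 0 child(ren)
Matching nodes: [7, 17, 32, 43, 47]
Count of leaf nodes: 5


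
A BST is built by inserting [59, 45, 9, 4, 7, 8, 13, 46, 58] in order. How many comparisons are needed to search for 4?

Search path for 4: 59 -> 45 -> 9 -> 4
Found: True
Comparisons: 4


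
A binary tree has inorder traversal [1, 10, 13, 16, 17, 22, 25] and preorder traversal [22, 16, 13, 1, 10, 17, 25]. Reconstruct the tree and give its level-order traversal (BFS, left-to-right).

Inorder:  [1, 10, 13, 16, 17, 22, 25]
Preorder: [22, 16, 13, 1, 10, 17, 25]
Algorithm: preorder visits root first, so consume preorder in order;
for each root, split the current inorder slice at that value into
left-subtree inorder and right-subtree inorder, then recurse.
Recursive splits:
  root=22; inorder splits into left=[1, 10, 13, 16, 17], right=[25]
  root=16; inorder splits into left=[1, 10, 13], right=[17]
  root=13; inorder splits into left=[1, 10], right=[]
  root=1; inorder splits into left=[], right=[10]
  root=10; inorder splits into left=[], right=[]
  root=17; inorder splits into left=[], right=[]
  root=25; inorder splits into left=[], right=[]
Reconstructed level-order: [22, 16, 25, 13, 17, 1, 10]


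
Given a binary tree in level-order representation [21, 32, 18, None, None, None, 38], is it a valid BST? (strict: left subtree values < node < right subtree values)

Level-order array: [21, 32, 18, None, None, None, 38]
Validate using subtree bounds (lo, hi): at each node, require lo < value < hi,
then recurse left with hi=value and right with lo=value.
Preorder trace (stopping at first violation):
  at node 21 with bounds (-inf, +inf): OK
  at node 32 with bounds (-inf, 21): VIOLATION
Node 32 violates its bound: not (-inf < 32 < 21).
Result: Not a valid BST


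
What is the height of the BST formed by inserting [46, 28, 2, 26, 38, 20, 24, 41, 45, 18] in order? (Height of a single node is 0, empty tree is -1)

Insertion order: [46, 28, 2, 26, 38, 20, 24, 41, 45, 18]
Tree (level-order array): [46, 28, None, 2, 38, None, 26, None, 41, 20, None, None, 45, 18, 24]
Compute height bottom-up (empty subtree = -1):
  height(18) = 1 + max(-1, -1) = 0
  height(24) = 1 + max(-1, -1) = 0
  height(20) = 1 + max(0, 0) = 1
  height(26) = 1 + max(1, -1) = 2
  height(2) = 1 + max(-1, 2) = 3
  height(45) = 1 + max(-1, -1) = 0
  height(41) = 1 + max(-1, 0) = 1
  height(38) = 1 + max(-1, 1) = 2
  height(28) = 1 + max(3, 2) = 4
  height(46) = 1 + max(4, -1) = 5
Height = 5


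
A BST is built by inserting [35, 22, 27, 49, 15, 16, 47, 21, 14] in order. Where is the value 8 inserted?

Starting tree (level order): [35, 22, 49, 15, 27, 47, None, 14, 16, None, None, None, None, None, None, None, 21]
Insertion path: 35 -> 22 -> 15 -> 14
Result: insert 8 as left child of 14
Final tree (level order): [35, 22, 49, 15, 27, 47, None, 14, 16, None, None, None, None, 8, None, None, 21]


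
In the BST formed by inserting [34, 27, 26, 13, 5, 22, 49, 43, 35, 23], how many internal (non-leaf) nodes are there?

Tree built from: [34, 27, 26, 13, 5, 22, 49, 43, 35, 23]
Tree (level-order array): [34, 27, 49, 26, None, 43, None, 13, None, 35, None, 5, 22, None, None, None, None, None, 23]
Rule: An internal node has at least one child.
Per-node child counts:
  node 34: 2 child(ren)
  node 27: 1 child(ren)
  node 26: 1 child(ren)
  node 13: 2 child(ren)
  node 5: 0 child(ren)
  node 22: 1 child(ren)
  node 23: 0 child(ren)
  node 49: 1 child(ren)
  node 43: 1 child(ren)
  node 35: 0 child(ren)
Matching nodes: [34, 27, 26, 13, 22, 49, 43]
Count of internal (non-leaf) nodes: 7


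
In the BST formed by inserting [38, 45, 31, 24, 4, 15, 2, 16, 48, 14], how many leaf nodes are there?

Tree built from: [38, 45, 31, 24, 4, 15, 2, 16, 48, 14]
Tree (level-order array): [38, 31, 45, 24, None, None, 48, 4, None, None, None, 2, 15, None, None, 14, 16]
Rule: A leaf has 0 children.
Per-node child counts:
  node 38: 2 child(ren)
  node 31: 1 child(ren)
  node 24: 1 child(ren)
  node 4: 2 child(ren)
  node 2: 0 child(ren)
  node 15: 2 child(ren)
  node 14: 0 child(ren)
  node 16: 0 child(ren)
  node 45: 1 child(ren)
  node 48: 0 child(ren)
Matching nodes: [2, 14, 16, 48]
Count of leaf nodes: 4


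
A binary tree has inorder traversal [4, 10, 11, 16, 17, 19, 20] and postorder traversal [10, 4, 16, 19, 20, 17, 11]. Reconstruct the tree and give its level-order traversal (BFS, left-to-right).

Inorder:   [4, 10, 11, 16, 17, 19, 20]
Postorder: [10, 4, 16, 19, 20, 17, 11]
Algorithm: postorder visits root last, so walk postorder right-to-left;
each value is the root of the current inorder slice — split it at that
value, recurse on the right subtree first, then the left.
Recursive splits:
  root=11; inorder splits into left=[4, 10], right=[16, 17, 19, 20]
  root=17; inorder splits into left=[16], right=[19, 20]
  root=20; inorder splits into left=[19], right=[]
  root=19; inorder splits into left=[], right=[]
  root=16; inorder splits into left=[], right=[]
  root=4; inorder splits into left=[], right=[10]
  root=10; inorder splits into left=[], right=[]
Reconstructed level-order: [11, 4, 17, 10, 16, 20, 19]


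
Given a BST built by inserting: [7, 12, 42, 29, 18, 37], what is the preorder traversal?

Tree insertion order: [7, 12, 42, 29, 18, 37]
Tree (level-order array): [7, None, 12, None, 42, 29, None, 18, 37]
Preorder traversal: [7, 12, 42, 29, 18, 37]


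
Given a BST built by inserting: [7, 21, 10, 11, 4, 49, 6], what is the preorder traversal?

Tree insertion order: [7, 21, 10, 11, 4, 49, 6]
Tree (level-order array): [7, 4, 21, None, 6, 10, 49, None, None, None, 11]
Preorder traversal: [7, 4, 6, 21, 10, 11, 49]


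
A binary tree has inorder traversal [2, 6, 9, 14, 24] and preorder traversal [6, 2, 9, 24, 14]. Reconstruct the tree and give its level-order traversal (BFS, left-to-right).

Inorder:  [2, 6, 9, 14, 24]
Preorder: [6, 2, 9, 24, 14]
Algorithm: preorder visits root first, so consume preorder in order;
for each root, split the current inorder slice at that value into
left-subtree inorder and right-subtree inorder, then recurse.
Recursive splits:
  root=6; inorder splits into left=[2], right=[9, 14, 24]
  root=2; inorder splits into left=[], right=[]
  root=9; inorder splits into left=[], right=[14, 24]
  root=24; inorder splits into left=[14], right=[]
  root=14; inorder splits into left=[], right=[]
Reconstructed level-order: [6, 2, 9, 24, 14]


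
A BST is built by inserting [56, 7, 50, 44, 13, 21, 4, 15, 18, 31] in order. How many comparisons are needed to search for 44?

Search path for 44: 56 -> 7 -> 50 -> 44
Found: True
Comparisons: 4


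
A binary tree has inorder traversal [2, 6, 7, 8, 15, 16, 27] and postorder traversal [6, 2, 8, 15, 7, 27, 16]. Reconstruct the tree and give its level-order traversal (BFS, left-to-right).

Inorder:   [2, 6, 7, 8, 15, 16, 27]
Postorder: [6, 2, 8, 15, 7, 27, 16]
Algorithm: postorder visits root last, so walk postorder right-to-left;
each value is the root of the current inorder slice — split it at that
value, recurse on the right subtree first, then the left.
Recursive splits:
  root=16; inorder splits into left=[2, 6, 7, 8, 15], right=[27]
  root=27; inorder splits into left=[], right=[]
  root=7; inorder splits into left=[2, 6], right=[8, 15]
  root=15; inorder splits into left=[8], right=[]
  root=8; inorder splits into left=[], right=[]
  root=2; inorder splits into left=[], right=[6]
  root=6; inorder splits into left=[], right=[]
Reconstructed level-order: [16, 7, 27, 2, 15, 6, 8]


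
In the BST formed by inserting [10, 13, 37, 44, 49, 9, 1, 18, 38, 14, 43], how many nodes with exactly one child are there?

Tree built from: [10, 13, 37, 44, 49, 9, 1, 18, 38, 14, 43]
Tree (level-order array): [10, 9, 13, 1, None, None, 37, None, None, 18, 44, 14, None, 38, 49, None, None, None, 43]
Rule: These are nodes with exactly 1 non-null child.
Per-node child counts:
  node 10: 2 child(ren)
  node 9: 1 child(ren)
  node 1: 0 child(ren)
  node 13: 1 child(ren)
  node 37: 2 child(ren)
  node 18: 1 child(ren)
  node 14: 0 child(ren)
  node 44: 2 child(ren)
  node 38: 1 child(ren)
  node 43: 0 child(ren)
  node 49: 0 child(ren)
Matching nodes: [9, 13, 18, 38]
Count of nodes with exactly one child: 4


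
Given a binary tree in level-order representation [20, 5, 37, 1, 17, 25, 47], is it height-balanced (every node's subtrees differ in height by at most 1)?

Tree (level-order array): [20, 5, 37, 1, 17, 25, 47]
Definition: a tree is height-balanced if, at every node, |h(left) - h(right)| <= 1 (empty subtree has height -1).
Bottom-up per-node check:
  node 1: h_left=-1, h_right=-1, diff=0 [OK], height=0
  node 17: h_left=-1, h_right=-1, diff=0 [OK], height=0
  node 5: h_left=0, h_right=0, diff=0 [OK], height=1
  node 25: h_left=-1, h_right=-1, diff=0 [OK], height=0
  node 47: h_left=-1, h_right=-1, diff=0 [OK], height=0
  node 37: h_left=0, h_right=0, diff=0 [OK], height=1
  node 20: h_left=1, h_right=1, diff=0 [OK], height=2
All nodes satisfy the balance condition.
Result: Balanced


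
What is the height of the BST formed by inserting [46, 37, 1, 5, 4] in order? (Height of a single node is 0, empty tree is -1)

Insertion order: [46, 37, 1, 5, 4]
Tree (level-order array): [46, 37, None, 1, None, None, 5, 4]
Compute height bottom-up (empty subtree = -1):
  height(4) = 1 + max(-1, -1) = 0
  height(5) = 1 + max(0, -1) = 1
  height(1) = 1 + max(-1, 1) = 2
  height(37) = 1 + max(2, -1) = 3
  height(46) = 1 + max(3, -1) = 4
Height = 4


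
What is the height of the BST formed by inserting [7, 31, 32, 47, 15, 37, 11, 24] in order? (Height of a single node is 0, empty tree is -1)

Insertion order: [7, 31, 32, 47, 15, 37, 11, 24]
Tree (level-order array): [7, None, 31, 15, 32, 11, 24, None, 47, None, None, None, None, 37]
Compute height bottom-up (empty subtree = -1):
  height(11) = 1 + max(-1, -1) = 0
  height(24) = 1 + max(-1, -1) = 0
  height(15) = 1 + max(0, 0) = 1
  height(37) = 1 + max(-1, -1) = 0
  height(47) = 1 + max(0, -1) = 1
  height(32) = 1 + max(-1, 1) = 2
  height(31) = 1 + max(1, 2) = 3
  height(7) = 1 + max(-1, 3) = 4
Height = 4


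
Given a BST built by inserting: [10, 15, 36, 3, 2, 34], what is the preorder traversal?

Tree insertion order: [10, 15, 36, 3, 2, 34]
Tree (level-order array): [10, 3, 15, 2, None, None, 36, None, None, 34]
Preorder traversal: [10, 3, 2, 15, 36, 34]


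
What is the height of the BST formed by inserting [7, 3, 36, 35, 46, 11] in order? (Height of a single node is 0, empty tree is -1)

Insertion order: [7, 3, 36, 35, 46, 11]
Tree (level-order array): [7, 3, 36, None, None, 35, 46, 11]
Compute height bottom-up (empty subtree = -1):
  height(3) = 1 + max(-1, -1) = 0
  height(11) = 1 + max(-1, -1) = 0
  height(35) = 1 + max(0, -1) = 1
  height(46) = 1 + max(-1, -1) = 0
  height(36) = 1 + max(1, 0) = 2
  height(7) = 1 + max(0, 2) = 3
Height = 3


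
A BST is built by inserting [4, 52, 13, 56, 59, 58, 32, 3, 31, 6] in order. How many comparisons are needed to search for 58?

Search path for 58: 4 -> 52 -> 56 -> 59 -> 58
Found: True
Comparisons: 5


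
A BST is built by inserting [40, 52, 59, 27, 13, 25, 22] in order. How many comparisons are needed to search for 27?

Search path for 27: 40 -> 27
Found: True
Comparisons: 2


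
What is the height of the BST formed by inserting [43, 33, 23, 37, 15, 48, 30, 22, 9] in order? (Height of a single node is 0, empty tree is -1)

Insertion order: [43, 33, 23, 37, 15, 48, 30, 22, 9]
Tree (level-order array): [43, 33, 48, 23, 37, None, None, 15, 30, None, None, 9, 22]
Compute height bottom-up (empty subtree = -1):
  height(9) = 1 + max(-1, -1) = 0
  height(22) = 1 + max(-1, -1) = 0
  height(15) = 1 + max(0, 0) = 1
  height(30) = 1 + max(-1, -1) = 0
  height(23) = 1 + max(1, 0) = 2
  height(37) = 1 + max(-1, -1) = 0
  height(33) = 1 + max(2, 0) = 3
  height(48) = 1 + max(-1, -1) = 0
  height(43) = 1 + max(3, 0) = 4
Height = 4


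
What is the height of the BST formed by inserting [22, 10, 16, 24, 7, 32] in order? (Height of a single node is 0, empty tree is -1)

Insertion order: [22, 10, 16, 24, 7, 32]
Tree (level-order array): [22, 10, 24, 7, 16, None, 32]
Compute height bottom-up (empty subtree = -1):
  height(7) = 1 + max(-1, -1) = 0
  height(16) = 1 + max(-1, -1) = 0
  height(10) = 1 + max(0, 0) = 1
  height(32) = 1 + max(-1, -1) = 0
  height(24) = 1 + max(-1, 0) = 1
  height(22) = 1 + max(1, 1) = 2
Height = 2


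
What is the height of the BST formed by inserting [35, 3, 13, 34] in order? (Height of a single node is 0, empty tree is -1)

Insertion order: [35, 3, 13, 34]
Tree (level-order array): [35, 3, None, None, 13, None, 34]
Compute height bottom-up (empty subtree = -1):
  height(34) = 1 + max(-1, -1) = 0
  height(13) = 1 + max(-1, 0) = 1
  height(3) = 1 + max(-1, 1) = 2
  height(35) = 1 + max(2, -1) = 3
Height = 3


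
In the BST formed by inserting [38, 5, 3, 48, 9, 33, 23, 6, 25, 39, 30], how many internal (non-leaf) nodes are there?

Tree built from: [38, 5, 3, 48, 9, 33, 23, 6, 25, 39, 30]
Tree (level-order array): [38, 5, 48, 3, 9, 39, None, None, None, 6, 33, None, None, None, None, 23, None, None, 25, None, 30]
Rule: An internal node has at least one child.
Per-node child counts:
  node 38: 2 child(ren)
  node 5: 2 child(ren)
  node 3: 0 child(ren)
  node 9: 2 child(ren)
  node 6: 0 child(ren)
  node 33: 1 child(ren)
  node 23: 1 child(ren)
  node 25: 1 child(ren)
  node 30: 0 child(ren)
  node 48: 1 child(ren)
  node 39: 0 child(ren)
Matching nodes: [38, 5, 9, 33, 23, 25, 48]
Count of internal (non-leaf) nodes: 7


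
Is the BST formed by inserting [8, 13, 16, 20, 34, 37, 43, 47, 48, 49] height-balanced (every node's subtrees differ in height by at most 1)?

Tree (level-order array): [8, None, 13, None, 16, None, 20, None, 34, None, 37, None, 43, None, 47, None, 48, None, 49]
Definition: a tree is height-balanced if, at every node, |h(left) - h(right)| <= 1 (empty subtree has height -1).
Bottom-up per-node check:
  node 49: h_left=-1, h_right=-1, diff=0 [OK], height=0
  node 48: h_left=-1, h_right=0, diff=1 [OK], height=1
  node 47: h_left=-1, h_right=1, diff=2 [FAIL (|-1-1|=2 > 1)], height=2
  node 43: h_left=-1, h_right=2, diff=3 [FAIL (|-1-2|=3 > 1)], height=3
  node 37: h_left=-1, h_right=3, diff=4 [FAIL (|-1-3|=4 > 1)], height=4
  node 34: h_left=-1, h_right=4, diff=5 [FAIL (|-1-4|=5 > 1)], height=5
  node 20: h_left=-1, h_right=5, diff=6 [FAIL (|-1-5|=6 > 1)], height=6
  node 16: h_left=-1, h_right=6, diff=7 [FAIL (|-1-6|=7 > 1)], height=7
  node 13: h_left=-1, h_right=7, diff=8 [FAIL (|-1-7|=8 > 1)], height=8
  node 8: h_left=-1, h_right=8, diff=9 [FAIL (|-1-8|=9 > 1)], height=9
Node 47 violates the condition: |-1 - 1| = 2 > 1.
Result: Not balanced


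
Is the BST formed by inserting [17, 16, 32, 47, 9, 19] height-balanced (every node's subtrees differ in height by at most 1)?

Tree (level-order array): [17, 16, 32, 9, None, 19, 47]
Definition: a tree is height-balanced if, at every node, |h(left) - h(right)| <= 1 (empty subtree has height -1).
Bottom-up per-node check:
  node 9: h_left=-1, h_right=-1, diff=0 [OK], height=0
  node 16: h_left=0, h_right=-1, diff=1 [OK], height=1
  node 19: h_left=-1, h_right=-1, diff=0 [OK], height=0
  node 47: h_left=-1, h_right=-1, diff=0 [OK], height=0
  node 32: h_left=0, h_right=0, diff=0 [OK], height=1
  node 17: h_left=1, h_right=1, diff=0 [OK], height=2
All nodes satisfy the balance condition.
Result: Balanced


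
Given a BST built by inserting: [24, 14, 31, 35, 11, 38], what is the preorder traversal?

Tree insertion order: [24, 14, 31, 35, 11, 38]
Tree (level-order array): [24, 14, 31, 11, None, None, 35, None, None, None, 38]
Preorder traversal: [24, 14, 11, 31, 35, 38]


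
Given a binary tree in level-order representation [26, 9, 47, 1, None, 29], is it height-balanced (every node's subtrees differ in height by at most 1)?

Tree (level-order array): [26, 9, 47, 1, None, 29]
Definition: a tree is height-balanced if, at every node, |h(left) - h(right)| <= 1 (empty subtree has height -1).
Bottom-up per-node check:
  node 1: h_left=-1, h_right=-1, diff=0 [OK], height=0
  node 9: h_left=0, h_right=-1, diff=1 [OK], height=1
  node 29: h_left=-1, h_right=-1, diff=0 [OK], height=0
  node 47: h_left=0, h_right=-1, diff=1 [OK], height=1
  node 26: h_left=1, h_right=1, diff=0 [OK], height=2
All nodes satisfy the balance condition.
Result: Balanced


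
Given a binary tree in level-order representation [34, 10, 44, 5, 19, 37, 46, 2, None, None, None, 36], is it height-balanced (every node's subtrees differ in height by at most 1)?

Tree (level-order array): [34, 10, 44, 5, 19, 37, 46, 2, None, None, None, 36]
Definition: a tree is height-balanced if, at every node, |h(left) - h(right)| <= 1 (empty subtree has height -1).
Bottom-up per-node check:
  node 2: h_left=-1, h_right=-1, diff=0 [OK], height=0
  node 5: h_left=0, h_right=-1, diff=1 [OK], height=1
  node 19: h_left=-1, h_right=-1, diff=0 [OK], height=0
  node 10: h_left=1, h_right=0, diff=1 [OK], height=2
  node 36: h_left=-1, h_right=-1, diff=0 [OK], height=0
  node 37: h_left=0, h_right=-1, diff=1 [OK], height=1
  node 46: h_left=-1, h_right=-1, diff=0 [OK], height=0
  node 44: h_left=1, h_right=0, diff=1 [OK], height=2
  node 34: h_left=2, h_right=2, diff=0 [OK], height=3
All nodes satisfy the balance condition.
Result: Balanced


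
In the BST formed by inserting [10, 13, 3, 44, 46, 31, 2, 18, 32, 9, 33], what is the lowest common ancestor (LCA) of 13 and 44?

Tree insertion order: [10, 13, 3, 44, 46, 31, 2, 18, 32, 9, 33]
Tree (level-order array): [10, 3, 13, 2, 9, None, 44, None, None, None, None, 31, 46, 18, 32, None, None, None, None, None, 33]
In a BST, the LCA of p=13, q=44 is the first node v on the
root-to-leaf path with p <= v <= q (go left if both < v, right if both > v).
Walk from root:
  at 10: both 13 and 44 > 10, go right
  at 13: 13 <= 13 <= 44, this is the LCA
LCA = 13


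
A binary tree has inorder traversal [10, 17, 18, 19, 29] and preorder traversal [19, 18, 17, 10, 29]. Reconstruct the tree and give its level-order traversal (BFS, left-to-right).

Inorder:  [10, 17, 18, 19, 29]
Preorder: [19, 18, 17, 10, 29]
Algorithm: preorder visits root first, so consume preorder in order;
for each root, split the current inorder slice at that value into
left-subtree inorder and right-subtree inorder, then recurse.
Recursive splits:
  root=19; inorder splits into left=[10, 17, 18], right=[29]
  root=18; inorder splits into left=[10, 17], right=[]
  root=17; inorder splits into left=[10], right=[]
  root=10; inorder splits into left=[], right=[]
  root=29; inorder splits into left=[], right=[]
Reconstructed level-order: [19, 18, 29, 17, 10]


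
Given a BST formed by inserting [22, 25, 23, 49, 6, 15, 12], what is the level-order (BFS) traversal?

Tree insertion order: [22, 25, 23, 49, 6, 15, 12]
Tree (level-order array): [22, 6, 25, None, 15, 23, 49, 12]
BFS from the root, enqueuing left then right child of each popped node:
  queue [22] -> pop 22, enqueue [6, 25], visited so far: [22]
  queue [6, 25] -> pop 6, enqueue [15], visited so far: [22, 6]
  queue [25, 15] -> pop 25, enqueue [23, 49], visited so far: [22, 6, 25]
  queue [15, 23, 49] -> pop 15, enqueue [12], visited so far: [22, 6, 25, 15]
  queue [23, 49, 12] -> pop 23, enqueue [none], visited so far: [22, 6, 25, 15, 23]
  queue [49, 12] -> pop 49, enqueue [none], visited so far: [22, 6, 25, 15, 23, 49]
  queue [12] -> pop 12, enqueue [none], visited so far: [22, 6, 25, 15, 23, 49, 12]
Result: [22, 6, 25, 15, 23, 49, 12]


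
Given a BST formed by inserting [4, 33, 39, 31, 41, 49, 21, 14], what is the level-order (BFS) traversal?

Tree insertion order: [4, 33, 39, 31, 41, 49, 21, 14]
Tree (level-order array): [4, None, 33, 31, 39, 21, None, None, 41, 14, None, None, 49]
BFS from the root, enqueuing left then right child of each popped node:
  queue [4] -> pop 4, enqueue [33], visited so far: [4]
  queue [33] -> pop 33, enqueue [31, 39], visited so far: [4, 33]
  queue [31, 39] -> pop 31, enqueue [21], visited so far: [4, 33, 31]
  queue [39, 21] -> pop 39, enqueue [41], visited so far: [4, 33, 31, 39]
  queue [21, 41] -> pop 21, enqueue [14], visited so far: [4, 33, 31, 39, 21]
  queue [41, 14] -> pop 41, enqueue [49], visited so far: [4, 33, 31, 39, 21, 41]
  queue [14, 49] -> pop 14, enqueue [none], visited so far: [4, 33, 31, 39, 21, 41, 14]
  queue [49] -> pop 49, enqueue [none], visited so far: [4, 33, 31, 39, 21, 41, 14, 49]
Result: [4, 33, 31, 39, 21, 41, 14, 49]


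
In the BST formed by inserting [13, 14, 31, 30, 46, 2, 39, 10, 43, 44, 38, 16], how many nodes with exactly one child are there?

Tree built from: [13, 14, 31, 30, 46, 2, 39, 10, 43, 44, 38, 16]
Tree (level-order array): [13, 2, 14, None, 10, None, 31, None, None, 30, 46, 16, None, 39, None, None, None, 38, 43, None, None, None, 44]
Rule: These are nodes with exactly 1 non-null child.
Per-node child counts:
  node 13: 2 child(ren)
  node 2: 1 child(ren)
  node 10: 0 child(ren)
  node 14: 1 child(ren)
  node 31: 2 child(ren)
  node 30: 1 child(ren)
  node 16: 0 child(ren)
  node 46: 1 child(ren)
  node 39: 2 child(ren)
  node 38: 0 child(ren)
  node 43: 1 child(ren)
  node 44: 0 child(ren)
Matching nodes: [2, 14, 30, 46, 43]
Count of nodes with exactly one child: 5


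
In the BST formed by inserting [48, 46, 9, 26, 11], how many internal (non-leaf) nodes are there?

Tree built from: [48, 46, 9, 26, 11]
Tree (level-order array): [48, 46, None, 9, None, None, 26, 11]
Rule: An internal node has at least one child.
Per-node child counts:
  node 48: 1 child(ren)
  node 46: 1 child(ren)
  node 9: 1 child(ren)
  node 26: 1 child(ren)
  node 11: 0 child(ren)
Matching nodes: [48, 46, 9, 26]
Count of internal (non-leaf) nodes: 4
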